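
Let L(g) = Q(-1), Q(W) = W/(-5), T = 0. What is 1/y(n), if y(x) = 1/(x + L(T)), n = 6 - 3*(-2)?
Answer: 61/5 ≈ 12.200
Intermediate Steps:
Q(W) = -W/5 (Q(W) = W*(-⅕) = -W/5)
n = 12 (n = 6 + 6 = 12)
L(g) = ⅕ (L(g) = -⅕*(-1) = ⅕)
y(x) = 1/(⅕ + x) (y(x) = 1/(x + ⅕) = 1/(⅕ + x))
1/y(n) = 1/(5/(1 + 5*12)) = 1/(5/(1 + 60)) = 1/(5/61) = 61/5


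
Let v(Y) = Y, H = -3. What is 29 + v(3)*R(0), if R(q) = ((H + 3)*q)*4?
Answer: 29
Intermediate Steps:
R(q) = 0 (R(q) = ((-3 + 3)*q)*4 = (0*q)*4 = 0*4 = 0)
29 + v(3)*R(0) = 29 + 3*0 = 29 + 0 = 29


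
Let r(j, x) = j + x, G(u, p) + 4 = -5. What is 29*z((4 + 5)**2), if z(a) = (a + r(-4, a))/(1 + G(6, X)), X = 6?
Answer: -2291/4 ≈ -572.75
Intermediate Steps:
G(u, p) = -9 (G(u, p) = -4 - 5 = -9)
z(a) = 1/2 - a/4 (z(a) = (a + (-4 + a))/(1 - 9) = (-4 + 2*a)/(-8) = (-4 + 2*a)*(-1/8) = 1/2 - a/4)
29*z((4 + 5)**2) = 29*(1/2 - (4 + 5)**2/4) = 29*(1/2 - 1/4*9**2) = 29*(1/2 - 1/4*81) = 29*(1/2 - 81/4) = 29*(-79/4) = -2291/4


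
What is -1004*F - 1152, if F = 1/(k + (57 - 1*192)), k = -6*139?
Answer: -1115284/969 ≈ -1151.0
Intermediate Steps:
k = -834
F = -1/969 (F = 1/(-834 + (57 - 1*192)) = 1/(-834 + (57 - 192)) = 1/(-834 - 135) = 1/(-969) = -1/969 ≈ -0.0010320)
-1004*F - 1152 = -1004*(-1/969) - 1152 = 1004/969 - 1152 = -1115284/969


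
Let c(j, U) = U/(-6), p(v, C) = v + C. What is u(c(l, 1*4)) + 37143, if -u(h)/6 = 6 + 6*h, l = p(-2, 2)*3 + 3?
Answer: 37131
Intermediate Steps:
p(v, C) = C + v
l = 3 (l = (2 - 2)*3 + 3 = 0*3 + 3 = 0 + 3 = 3)
c(j, U) = -U/6 (c(j, U) = U*(-⅙) = -U/6)
u(h) = -36 - 36*h (u(h) = -6*(6 + 6*h) = -36 - 36*h)
u(c(l, 1*4)) + 37143 = (-36 - (-6)*1*4) + 37143 = (-36 - (-6)*4) + 37143 = (-36 - 36*(-⅔)) + 37143 = (-36 + 24) + 37143 = -12 + 37143 = 37131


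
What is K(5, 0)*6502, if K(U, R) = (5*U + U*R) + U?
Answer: 195060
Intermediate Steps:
K(U, R) = 6*U + R*U (K(U, R) = (5*U + R*U) + U = 6*U + R*U)
K(5, 0)*6502 = (5*(6 + 0))*6502 = (5*6)*6502 = 30*6502 = 195060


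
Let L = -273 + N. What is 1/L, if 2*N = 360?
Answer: -1/93 ≈ -0.010753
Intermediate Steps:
N = 180 (N = (1/2)*360 = 180)
L = -93 (L = -273 + 180 = -93)
1/L = 1/(-93) = -1/93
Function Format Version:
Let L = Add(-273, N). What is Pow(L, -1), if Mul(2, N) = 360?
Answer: Rational(-1, 93) ≈ -0.010753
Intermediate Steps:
N = 180 (N = Mul(Rational(1, 2), 360) = 180)
L = -93 (L = Add(-273, 180) = -93)
Pow(L, -1) = Pow(-93, -1) = Rational(-1, 93)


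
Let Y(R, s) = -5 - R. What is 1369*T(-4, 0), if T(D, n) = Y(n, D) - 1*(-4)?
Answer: -1369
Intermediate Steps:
T(D, n) = -1 - n (T(D, n) = (-5 - n) - 1*(-4) = (-5 - n) + 4 = -1 - n)
1369*T(-4, 0) = 1369*(-1 - 1*0) = 1369*(-1 + 0) = 1369*(-1) = -1369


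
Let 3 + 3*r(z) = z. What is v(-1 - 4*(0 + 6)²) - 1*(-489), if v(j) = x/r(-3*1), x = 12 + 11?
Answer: 955/2 ≈ 477.50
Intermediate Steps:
r(z) = -1 + z/3
x = 23
v(j) = -23/2 (v(j) = 23/(-1 + (-3*1)/3) = 23/(-1 + (⅓)*(-3)) = 23/(-1 - 1) = 23/(-2) = 23*(-½) = -23/2)
v(-1 - 4*(0 + 6)²) - 1*(-489) = -23/2 - 1*(-489) = -23/2 + 489 = 955/2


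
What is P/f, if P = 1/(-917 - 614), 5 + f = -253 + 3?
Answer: 1/390405 ≈ 2.5614e-6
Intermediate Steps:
f = -255 (f = -5 + (-253 + 3) = -5 - 250 = -255)
P = -1/1531 (P = 1/(-1531) = -1/1531 ≈ -0.00065317)
P/f = -1/1531/(-255) = -1/1531*(-1/255) = 1/390405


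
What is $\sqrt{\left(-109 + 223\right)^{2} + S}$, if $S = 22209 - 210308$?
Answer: $i \sqrt{175103} \approx 418.45 i$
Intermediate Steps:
$S = -188099$
$\sqrt{\left(-109 + 223\right)^{2} + S} = \sqrt{\left(-109 + 223\right)^{2} - 188099} = \sqrt{114^{2} - 188099} = \sqrt{12996 - 188099} = \sqrt{-175103} = i \sqrt{175103}$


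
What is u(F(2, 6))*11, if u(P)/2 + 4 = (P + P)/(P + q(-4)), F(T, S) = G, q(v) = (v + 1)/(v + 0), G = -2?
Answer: -88/5 ≈ -17.600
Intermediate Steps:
q(v) = (1 + v)/v
F(T, S) = -2
u(P) = -8 + 4*P/(¾ + P) (u(P) = -8 + 2*((P + P)/(P + (1 - 4)/(-4))) = -8 + 2*((2*P)/(P - ¼*(-3))) = -8 + 2*((2*P)/(P + ¾)) = -8 + 2*((2*P)/(¾ + P)) = -8 + 2*(2*P/(¾ + P)) = -8 + 4*P/(¾ + P))
u(F(2, 6))*11 = (8*(-3 - 2*(-2))/(3 + 4*(-2)))*11 = (8*(-3 + 4)/(3 - 8))*11 = (8*1/(-5))*11 = (8*(-⅕)*1)*11 = -8/5*11 = -88/5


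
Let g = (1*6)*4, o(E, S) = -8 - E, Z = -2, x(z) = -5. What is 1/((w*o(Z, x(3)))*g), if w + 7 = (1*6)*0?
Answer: 1/1008 ≈ 0.00099206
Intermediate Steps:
g = 24 (g = 6*4 = 24)
w = -7 (w = -7 + (1*6)*0 = -7 + 6*0 = -7 + 0 = -7)
1/((w*o(Z, x(3)))*g) = 1/(-7*(-8 - 1*(-2))*24) = 1/(-7*(-8 + 2)*24) = 1/(-7*(-6)*24) = 1/(42*24) = 1/1008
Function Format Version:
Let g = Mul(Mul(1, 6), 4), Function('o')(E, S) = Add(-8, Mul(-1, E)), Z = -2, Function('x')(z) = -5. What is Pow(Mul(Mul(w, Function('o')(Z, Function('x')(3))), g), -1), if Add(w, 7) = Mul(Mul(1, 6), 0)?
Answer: Rational(1, 1008) ≈ 0.00099206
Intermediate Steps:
g = 24 (g = Mul(6, 4) = 24)
w = -7 (w = Add(-7, Mul(Mul(1, 6), 0)) = Add(-7, Mul(6, 0)) = Add(-7, 0) = -7)
Pow(Mul(Mul(w, Function('o')(Z, Function('x')(3))), g), -1) = Pow(Mul(Mul(-7, Add(-8, Mul(-1, -2))), 24), -1) = Pow(Mul(Mul(-7, Add(-8, 2)), 24), -1) = Pow(Mul(Mul(-7, -6), 24), -1) = Pow(Mul(42, 24), -1) = Pow(1008, -1) = Rational(1, 1008)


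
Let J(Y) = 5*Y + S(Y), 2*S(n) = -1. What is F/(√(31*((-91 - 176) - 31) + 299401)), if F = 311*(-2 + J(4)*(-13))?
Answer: -511*√3/6 ≈ -147.51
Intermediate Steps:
S(n) = -½ (S(n) = (½)*(-1) = -½)
J(Y) = -½ + 5*Y (J(Y) = 5*Y - ½ = -½ + 5*Y)
F = -158921/2 (F = 311*(-2 + (-½ + 5*4)*(-13)) = 311*(-2 + (-½ + 20)*(-13)) = 311*(-2 + (39/2)*(-13)) = 311*(-2 - 507/2) = 311*(-511/2) = -158921/2 ≈ -79461.)
F/(√(31*((-91 - 176) - 31) + 299401)) = -158921/(2*√(31*((-91 - 176) - 31) + 299401)) = -158921/(2*√(31*(-267 - 31) + 299401)) = -158921/(2*√(31*(-298) + 299401)) = -158921/(2*√(-9238 + 299401)) = -158921*√3/933/2 = -511*√3/6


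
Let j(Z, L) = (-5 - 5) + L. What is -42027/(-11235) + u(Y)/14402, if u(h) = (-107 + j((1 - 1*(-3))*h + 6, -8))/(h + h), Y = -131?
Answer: 52860964041/14131098380 ≈ 3.7408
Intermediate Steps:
j(Z, L) = -10 + L
u(h) = -125/(2*h) (u(h) = (-107 + (-10 - 8))/(h + h) = (-107 - 18)/((2*h)) = -125/(2*h))
-42027/(-11235) + u(Y)/14402 = -42027/(-11235) - 125/2/(-131)/14402 = -42027*(-1/11235) - 125/2*(-1/131)*(1/14402) = 14009/3745 + (125/262)*(1/14402) = 14009/3745 + 125/3773324 = 52860964041/14131098380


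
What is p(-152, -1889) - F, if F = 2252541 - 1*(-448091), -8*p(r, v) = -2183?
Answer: -21602873/8 ≈ -2.7004e+6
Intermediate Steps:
p(r, v) = 2183/8 (p(r, v) = -⅛*(-2183) = 2183/8)
F = 2700632 (F = 2252541 + 448091 = 2700632)
p(-152, -1889) - F = 2183/8 - 1*2700632 = 2183/8 - 2700632 = -21602873/8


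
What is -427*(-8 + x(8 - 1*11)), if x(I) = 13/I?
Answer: 15799/3 ≈ 5266.3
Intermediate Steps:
-427*(-8 + x(8 - 1*11)) = -427*(-8 + 13/(8 - 1*11)) = -427*(-8 + 13/(8 - 11)) = -427*(-8 + 13/(-3)) = -427*(-8 + 13*(-⅓)) = -427*(-8 - 13/3) = -427*(-37/3) = 15799/3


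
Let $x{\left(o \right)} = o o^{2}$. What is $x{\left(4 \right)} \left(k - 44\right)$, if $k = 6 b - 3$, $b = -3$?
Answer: $-4160$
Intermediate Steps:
$x{\left(o \right)} = o^{3}$
$k = -21$ ($k = 6 \left(-3\right) - 3 = -18 - 3 = -21$)
$x{\left(4 \right)} \left(k - 44\right) = 4^{3} \left(-21 - 44\right) = 64 \left(-65\right) = -4160$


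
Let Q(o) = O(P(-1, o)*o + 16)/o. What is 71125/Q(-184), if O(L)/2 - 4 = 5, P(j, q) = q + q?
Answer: -6543500/9 ≈ -7.2706e+5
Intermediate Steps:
P(j, q) = 2*q
O(L) = 18 (O(L) = 8 + 2*5 = 8 + 10 = 18)
Q(o) = 18/o
71125/Q(-184) = 71125/((18/(-184))) = 71125/((18*(-1/184))) = 71125/(-9/92) = 71125*(-92/9) = -6543500/9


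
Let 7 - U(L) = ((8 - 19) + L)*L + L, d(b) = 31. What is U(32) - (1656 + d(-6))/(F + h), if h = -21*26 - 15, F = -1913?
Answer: -1722691/2474 ≈ -696.32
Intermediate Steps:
h = -561 (h = -546 - 15 = -561)
U(L) = 7 - L - L*(-11 + L) (U(L) = 7 - (((8 - 19) + L)*L + L) = 7 - ((-11 + L)*L + L) = 7 - (L*(-11 + L) + L) = 7 - (L + L*(-11 + L)) = 7 + (-L - L*(-11 + L)) = 7 - L - L*(-11 + L))
U(32) - (1656 + d(-6))/(F + h) = (7 - 1*32² + 10*32) - (1656 + 31)/(-1913 - 561) = (7 - 1*1024 + 320) - 1687/(-2474) = (7 - 1024 + 320) - 1687*(-1)/2474 = -697 - 1*(-1687/2474) = -697 + 1687/2474 = -1722691/2474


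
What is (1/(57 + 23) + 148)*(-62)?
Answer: -367071/40 ≈ -9176.8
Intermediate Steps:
(1/(57 + 23) + 148)*(-62) = (1/80 + 148)*(-62) = (11841/80)*(-62) = -367071/40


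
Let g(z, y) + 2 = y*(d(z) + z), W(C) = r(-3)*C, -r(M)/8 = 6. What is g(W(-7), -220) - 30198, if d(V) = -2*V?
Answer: 43720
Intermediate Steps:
r(M) = -48 (r(M) = -8*6 = -48)
W(C) = -48*C
g(z, y) = -2 - y*z (g(z, y) = -2 + y*(-2*z + z) = -2 + y*(-z) = -2 - y*z)
g(W(-7), -220) - 30198 = (-2 - 1*(-220)*(-48*(-7))) - 30198 = (-2 - 1*(-220)*336) - 30198 = (-2 + 73920) - 30198 = 73918 - 30198 = 43720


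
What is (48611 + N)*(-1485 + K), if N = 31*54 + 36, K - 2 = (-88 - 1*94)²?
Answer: 1592206761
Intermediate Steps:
K = 33126 (K = 2 + (-88 - 1*94)² = 2 + (-88 - 94)² = 2 + (-182)² = 2 + 33124 = 33126)
N = 1710 (N = 1674 + 36 = 1710)
(48611 + N)*(-1485 + K) = (48611 + 1710)*(-1485 + 33126) = 50321*31641 = 1592206761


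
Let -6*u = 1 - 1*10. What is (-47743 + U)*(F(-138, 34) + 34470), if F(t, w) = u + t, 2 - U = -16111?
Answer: -1085968605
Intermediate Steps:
u = 3/2 (u = -(1 - 1*10)/6 = -(1 - 10)/6 = -⅙*(-9) = 3/2 ≈ 1.5000)
U = 16113 (U = 2 - 1*(-16111) = 2 + 16111 = 16113)
F(t, w) = 3/2 + t
(-47743 + U)*(F(-138, 34) + 34470) = (-47743 + 16113)*((3/2 - 138) + 34470) = -31630*(-273/2 + 34470) = -31630*68667/2 = -1085968605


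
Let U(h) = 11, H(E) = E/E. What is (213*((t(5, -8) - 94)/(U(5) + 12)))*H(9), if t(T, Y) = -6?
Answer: -21300/23 ≈ -926.09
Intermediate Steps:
H(E) = 1
(213*((t(5, -8) - 94)/(U(5) + 12)))*H(9) = (213*((-6 - 94)/(11 + 12)))*1 = (213*(-100/23))*1 = -21300/23*1 = -21300/23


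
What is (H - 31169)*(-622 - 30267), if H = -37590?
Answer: 2123896751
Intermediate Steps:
(H - 31169)*(-622 - 30267) = (-37590 - 31169)*(-622 - 30267) = -68759*(-30889) = 2123896751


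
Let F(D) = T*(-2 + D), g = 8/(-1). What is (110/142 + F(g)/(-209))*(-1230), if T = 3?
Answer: -16758750/14839 ≈ -1129.4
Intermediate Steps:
g = -8 (g = 8*(-1) = -8)
F(D) = -6 + 3*D (F(D) = 3*(-2 + D) = -6 + 3*D)
(110/142 + F(g)/(-209))*(-1230) = (110/142 + (-6 + 3*(-8))/(-209))*(-1230) = (110*(1/142) + (-6 - 24)*(-1/209))*(-1230) = (55/71 - 30*(-1/209))*(-1230) = (55/71 + 30/209)*(-1230) = (13625/14839)*(-1230) = -16758750/14839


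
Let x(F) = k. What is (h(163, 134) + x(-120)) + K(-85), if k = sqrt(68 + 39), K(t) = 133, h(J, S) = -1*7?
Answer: 126 + sqrt(107) ≈ 136.34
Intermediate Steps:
h(J, S) = -7
k = sqrt(107) ≈ 10.344
x(F) = sqrt(107)
(h(163, 134) + x(-120)) + K(-85) = (-7 + sqrt(107)) + 133 = 126 + sqrt(107)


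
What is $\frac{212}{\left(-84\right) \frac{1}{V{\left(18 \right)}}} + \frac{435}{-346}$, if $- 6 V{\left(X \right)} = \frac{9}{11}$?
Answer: $- \frac{12163}{13321} \approx -0.91307$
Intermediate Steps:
$V{\left(X \right)} = - \frac{3}{22}$ ($V{\left(X \right)} = - \frac{9 \cdot \frac{1}{11}}{6} = \left(- \frac{1}{6}\right) \frac{9}{11} = - \frac{3}{22}$)
$\frac{212}{\left(-84\right) \frac{1}{V{\left(18 \right)}}} + \frac{435}{-346} = \frac{212}{\left(-84\right) \frac{1}{- \frac{3}{22}}} + \frac{435}{-346} = \frac{212}{\left(-84\right) \left(- \frac{22}{3}\right)} + 435 \left(- \frac{1}{346}\right) = \frac{212}{616} - \frac{435}{346} = 212 \cdot \frac{1}{616} - \frac{435}{346} = \frac{53}{154} - \frac{435}{346} = - \frac{12163}{13321}$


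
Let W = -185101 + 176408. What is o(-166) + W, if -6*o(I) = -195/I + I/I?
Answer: -8658589/996 ≈ -8693.4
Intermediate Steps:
o(I) = -⅙ + 65/(2*I) (o(I) = -(-195/I + I/I)/6 = -(-195/I + 1)/6 = -(1 - 195/I)/6 = -⅙ + 65/(2*I))
W = -8693
o(-166) + W = (⅙)*(195 - 1*(-166))/(-166) - 8693 = (⅙)*(-1/166)*(195 + 166) - 8693 = (⅙)*(-1/166)*361 - 8693 = -361/996 - 8693 = -8658589/996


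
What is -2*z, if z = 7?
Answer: -14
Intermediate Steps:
-2*z = -2*7 = -14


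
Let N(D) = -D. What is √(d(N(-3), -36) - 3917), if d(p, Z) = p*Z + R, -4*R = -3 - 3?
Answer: I*√16094/2 ≈ 63.431*I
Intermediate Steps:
R = 3/2 (R = -(-3 - 3)/4 = -¼*(-6) = 3/2 ≈ 1.5000)
d(p, Z) = 3/2 + Z*p (d(p, Z) = p*Z + 3/2 = Z*p + 3/2 = 3/2 + Z*p)
√(d(N(-3), -36) - 3917) = √((3/2 - (-36)*(-3)) - 3917) = √((3/2 - 36*3) - 3917) = √((3/2 - 108) - 3917) = √(-213/2 - 3917) = √(-8047/2) = I*√16094/2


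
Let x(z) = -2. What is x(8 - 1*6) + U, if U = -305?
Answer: -307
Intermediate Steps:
x(8 - 1*6) + U = -2 - 305 = -307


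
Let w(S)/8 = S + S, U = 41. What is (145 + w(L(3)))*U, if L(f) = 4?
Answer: 8569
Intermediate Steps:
w(S) = 16*S (w(S) = 8*(S + S) = 8*(2*S) = 16*S)
(145 + w(L(3)))*U = (145 + 16*4)*41 = (145 + 64)*41 = 209*41 = 8569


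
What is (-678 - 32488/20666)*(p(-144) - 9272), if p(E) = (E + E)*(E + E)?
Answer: -517326110096/10333 ≈ -5.0065e+7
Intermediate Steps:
p(E) = 4*E² (p(E) = (2*E)*(2*E) = 4*E²)
(-678 - 32488/20666)*(p(-144) - 9272) = (-678 - 32488/20666)*(4*(-144)² - 9272) = (-678 - 32488*1/20666)*(4*20736 - 9272) = (-678 - 16244/10333)*(82944 - 9272) = -7022018/10333*73672 = -517326110096/10333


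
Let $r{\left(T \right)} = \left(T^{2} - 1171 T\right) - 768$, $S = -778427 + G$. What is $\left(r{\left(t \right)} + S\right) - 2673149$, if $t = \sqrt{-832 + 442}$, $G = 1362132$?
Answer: $-2090602 - 1171 i \sqrt{390} \approx -2.0906 \cdot 10^{6} - 23125.0 i$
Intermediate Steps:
$t = i \sqrt{390}$ ($t = \sqrt{-390} = i \sqrt{390} \approx 19.748 i$)
$S = 583705$ ($S = -778427 + 1362132 = 583705$)
$r{\left(T \right)} = -768 + T^{2} - 1171 T$
$\left(r{\left(t \right)} + S\right) - 2673149 = \left(\left(-768 + \left(i \sqrt{390}\right)^{2} - 1171 i \sqrt{390}\right) + 583705\right) - 2673149 = \left(\left(-768 - 390 - 1171 i \sqrt{390}\right) + 583705\right) - 2673149 = \left(\left(-1158 - 1171 i \sqrt{390}\right) + 583705\right) - 2673149 = \left(582547 - 1171 i \sqrt{390}\right) - 2673149 = -2090602 - 1171 i \sqrt{390}$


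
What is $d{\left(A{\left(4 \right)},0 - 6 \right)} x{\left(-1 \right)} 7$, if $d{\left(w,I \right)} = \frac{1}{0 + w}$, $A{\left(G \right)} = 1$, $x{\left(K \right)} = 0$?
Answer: $0$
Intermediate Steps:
$d{\left(w,I \right)} = \frac{1}{w}$
$d{\left(A{\left(4 \right)},0 - 6 \right)} x{\left(-1 \right)} 7 = 1^{-1} \cdot 0 \cdot 7 = 1 \cdot 0 \cdot 7 = 0 \cdot 7 = 0$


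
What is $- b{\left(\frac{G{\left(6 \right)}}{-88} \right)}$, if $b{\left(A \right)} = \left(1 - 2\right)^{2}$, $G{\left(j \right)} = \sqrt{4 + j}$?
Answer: $-1$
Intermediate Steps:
$b{\left(A \right)} = 1$ ($b{\left(A \right)} = \left(-1\right)^{2} = 1$)
$- b{\left(\frac{G{\left(6 \right)}}{-88} \right)} = \left(-1\right) 1 = -1$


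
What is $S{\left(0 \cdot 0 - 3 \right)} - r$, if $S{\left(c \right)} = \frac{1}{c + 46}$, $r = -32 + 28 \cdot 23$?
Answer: $- \frac{26315}{43} \approx -611.98$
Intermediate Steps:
$r = 612$ ($r = -32 + 644 = 612$)
$S{\left(c \right)} = \frac{1}{46 + c}$
$S{\left(0 \cdot 0 - 3 \right)} - r = \frac{1}{46 + \left(0 \cdot 0 - 3\right)} - 612 = \frac{1}{46 + \left(0 - 3\right)} - 612 = \frac{1}{46 - 3} - 612 = \frac{1}{43} - 612 = - \frac{26315}{43}$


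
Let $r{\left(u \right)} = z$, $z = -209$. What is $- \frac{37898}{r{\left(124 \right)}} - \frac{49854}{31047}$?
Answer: $\frac{388733240}{2162941} \approx 179.72$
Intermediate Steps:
$r{\left(u \right)} = -209$
$- \frac{37898}{r{\left(124 \right)}} - \frac{49854}{31047} = - \frac{37898}{-209} - \frac{49854}{31047} = \left(-37898\right) \left(- \frac{1}{209}\right) - \frac{16618}{10349} = \frac{37898}{209} - \frac{16618}{10349} = \frac{388733240}{2162941}$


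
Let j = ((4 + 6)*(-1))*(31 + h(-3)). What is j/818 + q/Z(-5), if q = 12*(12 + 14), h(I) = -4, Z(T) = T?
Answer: -128283/2045 ≈ -62.730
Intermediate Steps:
q = 312 (q = 12*26 = 312)
j = -270 (j = ((4 + 6)*(-1))*(31 - 4) = (10*(-1))*27 = -10*27 = -270)
j/818 + q/Z(-5) = -270/818 + 312/(-5) = -270*1/818 + 312*(-⅕) = -135/409 - 312/5 = -128283/2045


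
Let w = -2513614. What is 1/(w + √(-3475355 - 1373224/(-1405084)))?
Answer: -882959703394/2219421092678088815 - I*√428828504481014629/2219421092678088815 ≈ -3.9783e-7 - 2.9505e-10*I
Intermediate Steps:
1/(w + √(-3475355 - 1373224/(-1405084))) = 1/(-2513614 + √(-3475355 - 1373224/(-1405084))) = 1/(-2513614 + √(-3475355 - 1373224*(-1/1405084))) = 1/(-2513614 + √(-3475355 + 343306/351271)) = 1/(-2513614 + √(-1220791082899/351271)) = 1/(-2513614 + I*√428828504481014629/351271)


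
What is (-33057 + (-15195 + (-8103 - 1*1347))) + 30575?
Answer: -27127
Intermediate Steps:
(-33057 + (-15195 + (-8103 - 1*1347))) + 30575 = (-33057 + (-15195 + (-8103 - 1347))) + 30575 = (-33057 + (-15195 - 9450)) + 30575 = (-33057 - 24645) + 30575 = -57702 + 30575 = -27127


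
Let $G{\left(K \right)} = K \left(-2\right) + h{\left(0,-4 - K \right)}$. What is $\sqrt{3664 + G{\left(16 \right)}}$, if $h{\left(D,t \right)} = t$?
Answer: $2 \sqrt{903} \approx 60.1$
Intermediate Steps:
$G{\left(K \right)} = -4 - 3 K$ ($G{\left(K \right)} = K \left(-2\right) - \left(4 + K\right) = - 2 K - \left(4 + K\right) = -4 - 3 K$)
$\sqrt{3664 + G{\left(16 \right)}} = \sqrt{3664 - 52} = \sqrt{3612} = 2 \sqrt{903}$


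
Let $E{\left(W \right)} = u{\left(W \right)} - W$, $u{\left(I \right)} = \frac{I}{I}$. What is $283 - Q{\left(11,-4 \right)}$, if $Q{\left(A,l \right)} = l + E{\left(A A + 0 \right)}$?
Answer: $407$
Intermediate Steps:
$u{\left(I \right)} = 1$
$E{\left(W \right)} = 1 - W$
$Q{\left(A,l \right)} = 1 + l - A^{2}$ ($Q{\left(A,l \right)} = l - \left(-1 + A A\right) = l - \left(-1 + A^{2}\right) = 1 + l - A^{2}$)
$283 - Q{\left(11,-4 \right)} = 283 - \left(1 - 4 - 11^{2}\right) = 283 - \left(1 - 4 - 121\right) = 283 - -124 = 283 + 124 = 407$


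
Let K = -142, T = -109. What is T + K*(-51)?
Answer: 7133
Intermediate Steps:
T + K*(-51) = -109 - 142*(-51) = -109 + 7242 = 7133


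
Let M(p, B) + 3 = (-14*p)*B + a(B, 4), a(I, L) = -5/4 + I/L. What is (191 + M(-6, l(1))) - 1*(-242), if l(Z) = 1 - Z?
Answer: 1715/4 ≈ 428.75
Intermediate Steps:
a(I, L) = -5/4 + I/L (a(I, L) = -5*¼ + I/L = -5/4 + I/L)
M(p, B) = -17/4 + B/4 - 14*B*p (M(p, B) = -3 + ((-14*p)*B + (-5/4 + B/4)) = -3 + (-14*B*p + (-5/4 + B*(¼))) = -3 + (-14*B*p + (-5/4 + B/4)) = -3 + (-5/4 + B/4 - 14*B*p) = -17/4 + B/4 - 14*B*p)
(191 + M(-6, l(1))) - 1*(-242) = (191 + (-17/4 + (1 - 1*1)/4 - 14*(1 - 1*1)*(-6))) - 1*(-242) = (191 + (-17/4 + (1 - 1)/4 - 14*(1 - 1)*(-6))) + 242 = (191 + (-17/4 + (¼)*0 - 14*0*(-6))) + 242 = (191 + (-17/4 + 0 + 0)) + 242 = (191 - 17/4) + 242 = 747/4 + 242 = 1715/4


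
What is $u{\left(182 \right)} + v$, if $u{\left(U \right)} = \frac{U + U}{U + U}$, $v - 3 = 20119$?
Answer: $20123$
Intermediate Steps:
$v = 20122$ ($v = 3 + 20119 = 20122$)
$u{\left(U \right)} = 1$ ($u{\left(U \right)} = \frac{2 U}{2 U} = 2 U \frac{1}{2 U} = 1$)
$u{\left(182 \right)} + v = 1 + 20122 = 20123$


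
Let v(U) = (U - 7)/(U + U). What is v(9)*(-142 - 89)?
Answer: -77/3 ≈ -25.667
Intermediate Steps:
v(U) = (-7 + U)/(2*U) (v(U) = (-7 + U)/((2*U)) = (-7 + U)*(1/(2*U)) = (-7 + U)/(2*U))
v(9)*(-142 - 89) = ((½)*(-7 + 9)/9)*(-142 - 89) = ((½)*(⅑)*2)*(-231) = (⅑)*(-231) = -77/3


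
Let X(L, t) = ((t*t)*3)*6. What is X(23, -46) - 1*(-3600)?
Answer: 41688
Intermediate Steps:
X(L, t) = 18*t**2 (X(L, t) = (t**2*3)*6 = (3*t**2)*6 = 18*t**2)
X(23, -46) - 1*(-3600) = 18*(-46)**2 - 1*(-3600) = 18*2116 + 3600 = 38088 + 3600 = 41688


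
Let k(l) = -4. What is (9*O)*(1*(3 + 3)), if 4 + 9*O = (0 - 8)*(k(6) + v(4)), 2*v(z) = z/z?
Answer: 144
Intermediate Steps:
v(z) = 1/2 (v(z) = (z/z)/2 = (1/2)*1 = 1/2)
O = 8/3 (O = -4/9 + ((0 - 8)*(-4 + 1/2))/9 = -4/9 + (-8*(-7/2))/9 = -4/9 + (1/9)*28 = -4/9 + 28/9 = 8/3 ≈ 2.6667)
(9*O)*(1*(3 + 3)) = (9*(8/3))*(1*(3 + 3)) = 24*(1*6) = 24*6 = 144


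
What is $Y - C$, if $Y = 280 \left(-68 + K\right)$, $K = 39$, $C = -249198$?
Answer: $241078$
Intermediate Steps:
$Y = -8120$ ($Y = 280 \left(-68 + 39\right) = 280 \left(-29\right) = -8120$)
$Y - C = -8120 - -249198 = -8120 + 249198 = 241078$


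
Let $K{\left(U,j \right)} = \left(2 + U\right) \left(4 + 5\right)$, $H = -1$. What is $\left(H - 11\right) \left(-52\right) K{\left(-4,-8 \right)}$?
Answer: $-11232$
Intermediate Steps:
$K{\left(U,j \right)} = 18 + 9 U$ ($K{\left(U,j \right)} = \left(2 + U\right) 9 = 18 + 9 U$)
$\left(H - 11\right) \left(-52\right) K{\left(-4,-8 \right)} = \left(-1 - 11\right) \left(-52\right) \left(18 + 9 \left(-4\right)\right) = \left(-1 - 11\right) \left(-52\right) \left(18 - 36\right) = \left(-12\right) \left(-52\right) \left(-18\right) = 624 \left(-18\right) = -11232$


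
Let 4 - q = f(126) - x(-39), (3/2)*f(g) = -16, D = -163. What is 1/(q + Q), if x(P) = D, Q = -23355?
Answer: -3/70510 ≈ -4.2547e-5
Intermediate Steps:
x(P) = -163
f(g) = -32/3 (f(g) = (2/3)*(-16) = -32/3)
q = -445/3 (q = 4 - (-32/3 - 1*(-163)) = 4 - (-32/3 + 163) = 4 - 1*457/3 = 4 - 457/3 = -445/3 ≈ -148.33)
1/(q + Q) = 1/(-445/3 - 23355) = 1/(-70510/3) = -3/70510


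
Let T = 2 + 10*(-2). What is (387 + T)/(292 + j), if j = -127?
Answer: 123/55 ≈ 2.2364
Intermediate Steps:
T = -18 (T = 2 - 20 = -18)
(387 + T)/(292 + j) = (387 - 18)/(292 - 127) = 369/165 = 369*(1/165) = 123/55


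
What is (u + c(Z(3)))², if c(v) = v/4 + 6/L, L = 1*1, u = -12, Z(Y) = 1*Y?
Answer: 441/16 ≈ 27.563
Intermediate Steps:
Z(Y) = Y
L = 1
c(v) = 6 + v/4 (c(v) = v/4 + 6/1 = v*(¼) + 6*1 = v/4 + 6 = 6 + v/4)
(u + c(Z(3)))² = (-12 + (6 + (¼)*3))² = (-12 + (6 + ¾))² = (-12 + 27/4)² = (-21/4)² = 441/16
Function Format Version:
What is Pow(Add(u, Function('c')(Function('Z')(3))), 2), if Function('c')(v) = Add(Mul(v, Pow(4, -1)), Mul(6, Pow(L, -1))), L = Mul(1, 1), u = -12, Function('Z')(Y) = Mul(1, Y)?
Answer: Rational(441, 16) ≈ 27.563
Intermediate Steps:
Function('Z')(Y) = Y
L = 1
Function('c')(v) = Add(6, Mul(Rational(1, 4), v)) (Function('c')(v) = Add(Mul(v, Pow(4, -1)), Mul(6, Pow(1, -1))) = Add(Mul(v, Rational(1, 4)), Mul(6, 1)) = Add(Mul(Rational(1, 4), v), 6) = Add(6, Mul(Rational(1, 4), v)))
Pow(Add(u, Function('c')(Function('Z')(3))), 2) = Pow(Add(-12, Add(6, Mul(Rational(1, 4), 3))), 2) = Pow(Add(-12, Add(6, Rational(3, 4))), 2) = Pow(Add(-12, Rational(27, 4)), 2) = Pow(Rational(-21, 4), 2) = Rational(441, 16)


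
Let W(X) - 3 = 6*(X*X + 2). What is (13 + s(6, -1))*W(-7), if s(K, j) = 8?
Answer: 6489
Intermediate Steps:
W(X) = 15 + 6*X**2 (W(X) = 3 + 6*(X*X + 2) = 3 + 6*(X**2 + 2) = 3 + 6*(2 + X**2) = 3 + (12 + 6*X**2) = 15 + 6*X**2)
(13 + s(6, -1))*W(-7) = (13 + 8)*(15 + 6*(-7)**2) = 21*(15 + 6*49) = 21*(15 + 294) = 21*309 = 6489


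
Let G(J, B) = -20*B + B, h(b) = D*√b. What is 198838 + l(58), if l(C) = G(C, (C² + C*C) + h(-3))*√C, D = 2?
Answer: 198838 - 127832*√58 - 38*I*√174 ≈ -7.747e+5 - 501.25*I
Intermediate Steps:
h(b) = 2*√b
G(J, B) = -19*B
l(C) = √C*(-38*C² - 38*I*√3) (l(C) = (-19*((C² + C*C) + 2*√(-3)))*√C = (-19*((C² + C²) + 2*(I*√3)))*√C = (-19*(2*C² + 2*I*√3))*√C = (-38*C² - 38*I*√3)*√C = √C*(-38*C² - 38*I*√3))
198838 + l(58) = 198838 + 38*√58*(-1*58² - I*√3) = 198838 + 38*√58*(-1*3364 - I*√3) = 198838 + 38*√58*(-3364 - I*√3)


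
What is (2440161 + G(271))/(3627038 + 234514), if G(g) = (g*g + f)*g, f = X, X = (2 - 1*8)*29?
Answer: 11147759/1930776 ≈ 5.7737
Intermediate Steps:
X = -174 (X = (2 - 8)*29 = -6*29 = -174)
f = -174
G(g) = g*(-174 + g²) (G(g) = (g*g - 174)*g = (g² - 174)*g = (-174 + g²)*g = g*(-174 + g²))
(2440161 + G(271))/(3627038 + 234514) = (2440161 + 271*(-174 + 271²))/(3627038 + 234514) = (2440161 + 271*(-174 + 73441))/3861552 = (2440161 + 271*73267)*(1/3861552) = (2440161 + 19855357)*(1/3861552) = 22295518*(1/3861552) = 11147759/1930776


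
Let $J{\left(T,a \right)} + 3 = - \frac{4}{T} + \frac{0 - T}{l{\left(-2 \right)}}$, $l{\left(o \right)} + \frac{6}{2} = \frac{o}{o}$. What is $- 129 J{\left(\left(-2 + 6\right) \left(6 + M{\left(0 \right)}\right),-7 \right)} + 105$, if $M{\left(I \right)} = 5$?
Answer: $- \frac{25677}{11} \approx -2334.3$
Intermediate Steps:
$l{\left(o \right)} = -2$ ($l{\left(o \right)} = -3 + \frac{o}{o} = -3 + 1 = -2$)
$J{\left(T,a \right)} = -3 + \frac{T}{2} - \frac{4}{T}$ ($J{\left(T,a \right)} = -3 + \left(- \frac{4}{T} + \frac{0 - T}{-2}\right) = -3 + \left(- \frac{4}{T} + - T \left(- \frac{1}{2}\right)\right) = -3 + \left(- \frac{4}{T} + \frac{T}{2}\right) = -3 + \left(\frac{T}{2} - \frac{4}{T}\right) = -3 + \frac{T}{2} - \frac{4}{T}$)
$- 129 J{\left(\left(-2 + 6\right) \left(6 + M{\left(0 \right)}\right),-7 \right)} + 105 = - 129 \left(-3 + \frac{\left(-2 + 6\right) \left(6 + 5\right)}{2} - \frac{4}{\left(-2 + 6\right) \left(6 + 5\right)}\right) + 105 = - 129 \left(-3 + \frac{4 \cdot 11}{2} - \frac{4}{4 \cdot 11}\right) + 105 = - 129 \left(-3 + \frac{1}{2} \cdot 44 - \frac{4}{44}\right) + 105 = - 129 \left(-3 + 22 - \frac{1}{11}\right) + 105 = \left(-129\right) \frac{208}{11} + 105 = - \frac{26832}{11} + 105 = - \frac{25677}{11}$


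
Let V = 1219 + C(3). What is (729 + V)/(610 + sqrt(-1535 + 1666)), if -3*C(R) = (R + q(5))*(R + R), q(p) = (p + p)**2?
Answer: 81740/28613 - 134*sqrt(131)/28613 ≈ 2.8031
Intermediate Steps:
q(p) = 4*p**2 (q(p) = (2*p)**2 = 4*p**2)
C(R) = -2*R*(100 + R)/3 (C(R) = -(R + 4*5**2)*(R + R)/3 = -(R + 4*25)*2*R/3 = -(R + 100)*2*R/3 = -(100 + R)*2*R/3 = -2*R*(100 + R)/3)
V = 1013 (V = 1219 - 2/3*3*(100 + 3) = 1219 - 2/3*3*103 = 1219 - 206 = 1013)
(729 + V)/(610 + sqrt(-1535 + 1666)) = (729 + 1013)/(610 + sqrt(-1535 + 1666)) = 1742/(610 + sqrt(131))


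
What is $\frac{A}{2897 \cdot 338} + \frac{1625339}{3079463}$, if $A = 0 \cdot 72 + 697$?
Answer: $\frac{1593655579765}{3015367057118} \approx 0.52851$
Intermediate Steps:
$A = 697$ ($A = 0 + 697 = 697$)
$\frac{A}{2897 \cdot 338} + \frac{1625339}{3079463} = \frac{697}{2897 \cdot 338} + \frac{1625339}{3079463} = \frac{697}{979186} + 1625339 \cdot \frac{1}{3079463} = 697 \cdot \frac{1}{979186} + \frac{1625339}{3079463} = \frac{697}{979186} + \frac{1625339}{3079463} = \frac{1593655579765}{3015367057118}$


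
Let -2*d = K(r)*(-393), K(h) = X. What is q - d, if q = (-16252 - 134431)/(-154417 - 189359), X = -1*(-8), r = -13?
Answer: -540265189/343776 ≈ -1571.6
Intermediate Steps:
X = 8
K(h) = 8
q = 150683/343776 (q = -150683/(-343776) = -150683*(-1/343776) = 150683/343776 ≈ 0.43832)
d = 1572 (d = -4*(-393) = -½*(-3144) = 1572)
q - d = 150683/343776 - 1*1572 = 150683/343776 - 1572 = -540265189/343776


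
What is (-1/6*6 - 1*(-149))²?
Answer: 21904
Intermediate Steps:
(-1/6*6 - 1*(-149))² = (-1*⅙*6 + 149)² = (-⅙*6 + 149)² = (-1 + 149)² = 148² = 21904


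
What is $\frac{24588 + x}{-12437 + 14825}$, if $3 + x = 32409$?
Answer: $\frac{9499}{398} \approx 23.867$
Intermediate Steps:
$x = 32406$ ($x = -3 + 32409 = 32406$)
$\frac{24588 + x}{-12437 + 14825} = \frac{24588 + 32406}{-12437 + 14825} = \frac{56994}{2388} = 56994 \cdot \frac{1}{2388} = \frac{9499}{398}$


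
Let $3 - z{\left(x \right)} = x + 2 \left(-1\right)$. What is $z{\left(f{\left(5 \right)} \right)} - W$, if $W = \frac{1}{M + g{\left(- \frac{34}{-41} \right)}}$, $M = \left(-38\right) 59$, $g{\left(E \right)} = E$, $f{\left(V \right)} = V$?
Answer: $\frac{41}{91888} \approx 0.0004462$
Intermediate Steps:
$M = -2242$
$z{\left(x \right)} = 5 - x$ ($z{\left(x \right)} = 3 - \left(x + 2 \left(-1\right)\right) = 3 - \left(x - 2\right) = 3 - \left(-2 + x\right) = 5 - x$)
$W = - \frac{41}{91888}$ ($W = \frac{1}{-2242 - \frac{34}{-41}} = \frac{1}{-2242 - - \frac{34}{41}} = \frac{1}{-2242 + \frac{34}{41}} = \frac{1}{- \frac{91888}{41}} = - \frac{41}{91888} \approx -0.0004462$)
$z{\left(f{\left(5 \right)} \right)} - W = \left(5 - 5\right) - - \frac{41}{91888} = \left(5 - 5\right) + \frac{41}{91888} = 0 + \frac{41}{91888} = \frac{41}{91888}$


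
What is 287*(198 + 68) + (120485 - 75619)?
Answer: 121208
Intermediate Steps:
287*(198 + 68) + (120485 - 75619) = 287*266 + 44866 = 76342 + 44866 = 121208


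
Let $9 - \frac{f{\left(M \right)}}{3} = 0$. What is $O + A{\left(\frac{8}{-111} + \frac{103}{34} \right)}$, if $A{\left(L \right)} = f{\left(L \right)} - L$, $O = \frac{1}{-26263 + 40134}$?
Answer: $\frac{1258616701}{52349154} \approx 24.043$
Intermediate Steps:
$f{\left(M \right)} = 27$ ($f{\left(M \right)} = 27 - 0 = 27 + 0 = 27$)
$O = \frac{1}{13871} \approx 7.2093 \cdot 10^{-5}$
$A{\left(L \right)} = 27 - L$
$O + A{\left(\frac{8}{-111} + \frac{103}{34} \right)} = \frac{1}{13871} - \left(-27 - \frac{8}{111} + \frac{103}{34}\right) = \frac{1}{13871} + \left(27 - \left(- \frac{8}{111} + \frac{103}{34}\right)\right) = \frac{1}{13871} + \left(27 - \frac{11161}{3774}\right) = \frac{1}{13871} + \frac{90737}{3774} = \frac{1258616701}{52349154}$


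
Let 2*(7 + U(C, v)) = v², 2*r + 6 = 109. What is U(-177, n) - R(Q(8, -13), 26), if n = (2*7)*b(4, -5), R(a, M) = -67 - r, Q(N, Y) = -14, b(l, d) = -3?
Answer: 1987/2 ≈ 993.50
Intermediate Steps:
r = 103/2 (r = -3 + (½)*109 = -3 + 109/2 = 103/2 ≈ 51.500)
R(a, M) = -237/2 (R(a, M) = -67 - 1*103/2 = -67 - 103/2 = -237/2)
n = -42 (n = (2*7)*(-3) = 14*(-3) = -42)
U(C, v) = -7 + v²/2
U(-177, n) - R(Q(8, -13), 26) = (-7 + (½)*(-42)²) - 1*(-237/2) = (-7 + (½)*1764) + 237/2 = (-7 + 882) + 237/2 = 875 + 237/2 = 1987/2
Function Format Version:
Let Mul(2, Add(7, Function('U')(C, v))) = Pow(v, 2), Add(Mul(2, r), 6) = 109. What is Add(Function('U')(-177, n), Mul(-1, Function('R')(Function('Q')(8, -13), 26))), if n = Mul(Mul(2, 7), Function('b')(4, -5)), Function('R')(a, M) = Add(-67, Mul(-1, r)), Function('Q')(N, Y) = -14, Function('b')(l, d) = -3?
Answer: Rational(1987, 2) ≈ 993.50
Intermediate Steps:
r = Rational(103, 2) (r = Add(-3, Mul(Rational(1, 2), 109)) = Add(-3, Rational(109, 2)) = Rational(103, 2) ≈ 51.500)
Function('R')(a, M) = Rational(-237, 2) (Function('R')(a, M) = Add(-67, Mul(-1, Rational(103, 2))) = Add(-67, Rational(-103, 2)) = Rational(-237, 2))
n = -42 (n = Mul(Mul(2, 7), -3) = Mul(14, -3) = -42)
Function('U')(C, v) = Add(-7, Mul(Rational(1, 2), Pow(v, 2)))
Add(Function('U')(-177, n), Mul(-1, Function('R')(Function('Q')(8, -13), 26))) = Add(Add(-7, Mul(Rational(1, 2), Pow(-42, 2))), Mul(-1, Rational(-237, 2))) = Add(Add(-7, Mul(Rational(1, 2), 1764)), Rational(237, 2)) = Add(Add(-7, 882), Rational(237, 2)) = Add(875, Rational(237, 2)) = Rational(1987, 2)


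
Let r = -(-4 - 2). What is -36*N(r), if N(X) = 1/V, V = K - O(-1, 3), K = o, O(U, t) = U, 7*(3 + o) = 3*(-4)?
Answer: 126/13 ≈ 9.6923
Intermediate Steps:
o = -33/7 (o = -3 + (3*(-4))/7 = -3 + (⅐)*(-12) = -3 - 12/7 = -33/7 ≈ -4.7143)
K = -33/7 ≈ -4.7143
V = -26/7 (V = -33/7 - 1*(-1) = -33/7 + 1 = -26/7 ≈ -3.7143)
r = 6 (r = -1*(-6) = 6)
N(X) = -7/26 (N(X) = 1/(-26/7) = -7/26)
-36*N(r) = -36*(-7/26) = 126/13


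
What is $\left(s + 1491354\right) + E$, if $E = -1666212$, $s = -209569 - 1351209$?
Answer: $-1735636$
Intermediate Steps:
$s = -1560778$ ($s = -209569 - 1351209 = -1560778$)
$\left(s + 1491354\right) + E = \left(-1560778 + 1491354\right) - 1666212 = -69424 - 1666212 = -1735636$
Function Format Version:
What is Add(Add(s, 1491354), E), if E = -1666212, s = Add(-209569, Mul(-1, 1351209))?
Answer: -1735636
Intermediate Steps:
s = -1560778 (s = Add(-209569, -1351209) = -1560778)
Add(Add(s, 1491354), E) = Add(Add(-1560778, 1491354), -1666212) = Add(-69424, -1666212) = -1735636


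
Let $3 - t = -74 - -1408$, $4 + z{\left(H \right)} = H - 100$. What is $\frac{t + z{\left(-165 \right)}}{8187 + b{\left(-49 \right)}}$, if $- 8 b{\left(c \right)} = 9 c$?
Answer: $- \frac{12800}{65937} \approx -0.19412$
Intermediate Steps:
$z{\left(H \right)} = -104 + H$ ($z{\left(H \right)} = -4 + \left(H - 100\right) = -4 + \left(-100 + H\right) = -104 + H$)
$b{\left(c \right)} = - \frac{9 c}{8}$
$t = -1331$ ($t = 3 - \left(-74 - -1408\right) = 3 - \left(-74 + 1408\right) = 3 - 1334 = -1331$)
$\frac{t + z{\left(-165 \right)}}{8187 + b{\left(-49 \right)}} = \frac{-1331 - 269}{8187 - - \frac{441}{8}} = \frac{-1331 - 269}{8187 + \frac{441}{8}} = - \frac{1600}{\frac{65937}{8}} = \left(-1600\right) \frac{8}{65937} = - \frac{12800}{65937}$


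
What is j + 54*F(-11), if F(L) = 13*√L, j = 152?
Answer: 152 + 702*I*√11 ≈ 152.0 + 2328.3*I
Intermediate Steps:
j + 54*F(-11) = 152 + 54*(13*√(-11)) = 152 + 54*(13*(I*√11)) = 152 + 54*(13*I*√11) = 152 + 702*I*√11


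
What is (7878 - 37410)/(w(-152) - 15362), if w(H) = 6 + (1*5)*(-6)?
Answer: 14766/7693 ≈ 1.9194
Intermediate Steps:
w(H) = -24 (w(H) = 6 + 5*(-6) = 6 - 30 = -24)
(7878 - 37410)/(w(-152) - 15362) = (7878 - 37410)/(-24 - 15362) = -29532/(-15386) = -29532*(-1/15386) = 14766/7693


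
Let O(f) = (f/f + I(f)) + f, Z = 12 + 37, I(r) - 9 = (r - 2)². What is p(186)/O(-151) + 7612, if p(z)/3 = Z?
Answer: 8434103/1108 ≈ 7612.0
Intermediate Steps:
I(r) = 9 + (-2 + r)² (I(r) = 9 + (r - 2)² = 9 + (-2 + r)²)
Z = 49
p(z) = 147 (p(z) = 3*49 = 147)
O(f) = 10 + f + (-2 + f)² (O(f) = (f/f + (9 + (-2 + f)²)) + f = (1 + (9 + (-2 + f)²)) + f = (10 + (-2 + f)²) + f = 10 + f + (-2 + f)²)
p(186)/O(-151) + 7612 = 147/(10 - 151 + (-2 - 151)²) + 7612 = 147/(10 - 151 + (-153)²) + 7612 = 147/(10 - 151 + 23409) + 7612 = 147/23268 + 7612 = 147*(1/23268) + 7612 = 7/1108 + 7612 = 8434103/1108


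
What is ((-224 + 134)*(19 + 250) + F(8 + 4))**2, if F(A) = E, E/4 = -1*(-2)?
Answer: 585736804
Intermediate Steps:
E = 8 (E = 4*(-1*(-2)) = 4*2 = 8)
F(A) = 8
((-224 + 134)*(19 + 250) + F(8 + 4))**2 = ((-224 + 134)*(19 + 250) + 8)**2 = (-90*269 + 8)**2 = (-24210 + 8)**2 = (-24202)**2 = 585736804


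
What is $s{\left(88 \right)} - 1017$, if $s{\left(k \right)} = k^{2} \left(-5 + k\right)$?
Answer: $641735$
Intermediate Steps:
$s{\left(88 \right)} - 1017 = 88^{2} \left(-5 + 88\right) - 1017 = 7744 \cdot 83 - 1017 = 642752 - 1017 = 641735$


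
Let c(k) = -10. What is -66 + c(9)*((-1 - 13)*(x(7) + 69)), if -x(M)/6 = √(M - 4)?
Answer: 9594 - 840*√3 ≈ 8139.1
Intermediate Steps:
x(M) = -6*√(-4 + M) (x(M) = -6*√(M - 4) = -6*√(-4 + M))
-66 + c(9)*((-1 - 13)*(x(7) + 69)) = -66 - 10*(-1 - 13)*(-6*√(-4 + 7) + 69) = -66 - (-140)*(-6*√3 + 69) = -66 - (-140)*(69 - 6*√3) = -66 - 10*(-966 + 84*√3) = -66 + (9660 - 840*√3) = 9594 - 840*√3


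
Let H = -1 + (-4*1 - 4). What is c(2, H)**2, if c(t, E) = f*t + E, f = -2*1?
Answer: 169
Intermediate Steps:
f = -2
H = -9 (H = -1 + (-4 - 4) = -1 - 8 = -9)
c(t, E) = E - 2*t (c(t, E) = -2*t + E = E - 2*t)
c(2, H)**2 = (-9 - 2*2)**2 = (-9 - 4)**2 = (-13)**2 = 169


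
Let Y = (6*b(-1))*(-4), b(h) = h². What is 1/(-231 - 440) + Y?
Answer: -16105/671 ≈ -24.001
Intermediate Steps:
Y = -24 (Y = (6*(-1)²)*(-4) = (6*1)*(-4) = 6*(-4) = -24)
1/(-231 - 440) + Y = 1/(-231 - 440) - 24 = 1/(-671) - 24 = -1/671 - 24 = -16105/671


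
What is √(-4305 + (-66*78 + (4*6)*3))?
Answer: I*√9381 ≈ 96.856*I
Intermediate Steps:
√(-4305 + (-66*78 + (4*6)*3)) = √(-4305 + (-5148 + 24*3)) = √(-4305 + (-5148 + 72)) = √(-4305 - 5076) = √(-9381) = I*√9381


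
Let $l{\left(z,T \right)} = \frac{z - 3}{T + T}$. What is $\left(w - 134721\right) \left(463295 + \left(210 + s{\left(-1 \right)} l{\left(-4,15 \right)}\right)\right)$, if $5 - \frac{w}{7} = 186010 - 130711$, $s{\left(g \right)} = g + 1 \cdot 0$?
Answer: $- \frac{7255418914303}{30} \approx -2.4185 \cdot 10^{11}$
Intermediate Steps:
$s{\left(g \right)} = g$ ($s{\left(g \right)} = g + 0 = g$)
$l{\left(z,T \right)} = \frac{-3 + z}{2 T}$
$w = -387058$ ($w = 35 - 7 \left(186010 - 130711\right) = 35 - 387093 = -387058$)
$\left(w - 134721\right) \left(463295 + \left(210 + s{\left(-1 \right)} l{\left(-4,15 \right)}\right)\right) = \left(-387058 - 134721\right) \left(463295 + \left(210 - \frac{-3 - 4}{2 \cdot 15}\right)\right) = - 521779 \left(463295 + \left(210 - \frac{1}{2} \cdot \frac{1}{15} \left(-7\right)\right)\right) = - 521779 \left(463295 + \left(210 - - \frac{7}{30}\right)\right) = - 521779 \left(463295 + \left(210 + \frac{7}{30}\right)\right) = - 521779 \left(463295 + \frac{6307}{30}\right) = \left(-521779\right) \frac{13905157}{30} = - \frac{7255418914303}{30}$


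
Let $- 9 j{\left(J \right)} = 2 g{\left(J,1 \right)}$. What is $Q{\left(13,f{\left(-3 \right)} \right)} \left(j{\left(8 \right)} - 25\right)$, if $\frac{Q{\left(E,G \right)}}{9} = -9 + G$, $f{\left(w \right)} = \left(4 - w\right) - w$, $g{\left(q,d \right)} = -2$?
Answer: $-221$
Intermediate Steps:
$f{\left(w \right)} = 4 - 2 w$
$Q{\left(E,G \right)} = -81 + 9 G$ ($Q{\left(E,G \right)} = 9 \left(-9 + G\right) = -81 + 9 G$)
$j{\left(J \right)} = \frac{4}{9}$ ($j{\left(J \right)} = - \frac{2 \left(-2\right)}{9} = \left(- \frac{1}{9}\right) \left(-4\right) = \frac{4}{9}$)
$Q{\left(13,f{\left(-3 \right)} \right)} \left(j{\left(8 \right)} - 25\right) = \left(-81 + 9 \left(4 - -6\right)\right) \left(\frac{4}{9} - 25\right) = \left(-81 + 9 \left(4 + 6\right)\right) \left(- \frac{221}{9}\right) = \left(-81 + 9 \cdot 10\right) \left(- \frac{221}{9}\right) = \left(-81 + 90\right) \left(- \frac{221}{9}\right) = 9 \left(- \frac{221}{9}\right) = -221$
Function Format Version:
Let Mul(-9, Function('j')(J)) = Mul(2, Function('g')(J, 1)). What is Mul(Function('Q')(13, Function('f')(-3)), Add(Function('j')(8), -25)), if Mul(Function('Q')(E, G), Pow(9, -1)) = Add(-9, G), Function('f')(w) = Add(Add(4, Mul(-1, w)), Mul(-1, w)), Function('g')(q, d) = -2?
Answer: -221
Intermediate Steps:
Function('f')(w) = Add(4, Mul(-2, w))
Function('Q')(E, G) = Add(-81, Mul(9, G)) (Function('Q')(E, G) = Mul(9, Add(-9, G)) = Add(-81, Mul(9, G)))
Function('j')(J) = Rational(4, 9) (Function('j')(J) = Mul(Rational(-1, 9), Mul(2, -2)) = Mul(Rational(-1, 9), -4) = Rational(4, 9))
Mul(Function('Q')(13, Function('f')(-3)), Add(Function('j')(8), -25)) = Mul(Add(-81, Mul(9, Add(4, Mul(-2, -3)))), Add(Rational(4, 9), -25)) = Mul(Add(-81, Mul(9, Add(4, 6))), Rational(-221, 9)) = Mul(Add(-81, Mul(9, 10)), Rational(-221, 9)) = Mul(Add(-81, 90), Rational(-221, 9)) = Mul(9, Rational(-221, 9)) = -221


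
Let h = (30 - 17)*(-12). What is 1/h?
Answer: -1/156 ≈ -0.0064103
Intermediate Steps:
h = -156 (h = 13*(-12) = -156)
1/h = 1/(-156) = -1/156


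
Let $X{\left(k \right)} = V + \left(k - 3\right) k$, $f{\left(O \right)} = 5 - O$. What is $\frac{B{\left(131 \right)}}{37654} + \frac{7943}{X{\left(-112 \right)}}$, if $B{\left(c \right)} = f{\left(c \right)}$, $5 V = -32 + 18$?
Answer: $\frac{743657987}{1212195222} \approx 0.61348$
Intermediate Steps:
$V = - \frac{14}{5}$ ($V = \frac{-32 + 18}{5} = \frac{1}{5} \left(-14\right) = - \frac{14}{5} \approx -2.8$)
$B{\left(c \right)} = 5 - c$
$X{\left(k \right)} = - \frac{14}{5} + k \left(-3 + k\right)$ ($X{\left(k \right)} = - \frac{14}{5} + \left(k - 3\right) k = - \frac{14}{5} + \left(-3 + k\right) k = - \frac{14}{5} + k \left(-3 + k\right)$)
$\frac{B{\left(131 \right)}}{37654} + \frac{7943}{X{\left(-112 \right)}} = \frac{5 - 131}{37654} + \frac{7943}{- \frac{14}{5} + \left(-112\right)^{2} - -336} = \left(5 - 131\right) \frac{1}{37654} + \frac{7943}{- \frac{14}{5} + 12544 + 336} = \left(-126\right) \frac{1}{37654} + \frac{7943}{\frac{64386}{5}} = - \frac{63}{18827} + 7943 \cdot \frac{5}{64386} = - \frac{63}{18827} + \frac{39715}{64386} = \frac{743657987}{1212195222}$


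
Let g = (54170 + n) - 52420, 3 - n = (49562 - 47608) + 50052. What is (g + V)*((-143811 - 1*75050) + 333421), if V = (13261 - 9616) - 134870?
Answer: -20790119680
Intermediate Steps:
n = -52003 (n = 3 - ((49562 - 47608) + 50052) = 3 - (1954 + 50052) = 3 - 1*52006 = 3 - 52006 = -52003)
g = -50253 (g = (54170 - 52003) - 52420 = 2167 - 52420 = -50253)
V = -131225 (V = 3645 - 134870 = -131225)
(g + V)*((-143811 - 1*75050) + 333421) = (-50253 - 131225)*((-143811 - 1*75050) + 333421) = -181478*((-143811 - 75050) + 333421) = -181478*(-218861 + 333421) = -181478*114560 = -20790119680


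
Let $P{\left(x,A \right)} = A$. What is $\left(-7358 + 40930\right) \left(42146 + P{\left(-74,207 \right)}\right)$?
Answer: $1421874916$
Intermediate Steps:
$\left(-7358 + 40930\right) \left(42146 + P{\left(-74,207 \right)}\right) = \left(-7358 + 40930\right) \left(42146 + 207\right) = 33572 \cdot 42353 = 1421874916$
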